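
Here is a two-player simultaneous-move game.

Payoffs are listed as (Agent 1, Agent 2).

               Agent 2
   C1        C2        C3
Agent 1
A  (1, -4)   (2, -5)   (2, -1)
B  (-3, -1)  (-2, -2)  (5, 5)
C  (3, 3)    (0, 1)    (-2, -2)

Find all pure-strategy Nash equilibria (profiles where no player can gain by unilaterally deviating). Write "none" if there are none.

Agent 1 against C1: payoffs 1, -3, 3 → best response C.
Agent 1 against C2: payoffs 2, -2, 0 → best response A.
Agent 1 against C3: payoffs 2, 5, -2 → best response B.
Agent 2 against A: payoffs -4, -5, -1 → best response C3.
Agent 2 against B: payoffs -1, -2, 5 → best response C3.
Agent 2 against C: payoffs 3, 1, -2 → best response C1.
Mutual best responses: (B, C3); (C, C1).

The pure Nash equilibria are (B, C3); (C, C1).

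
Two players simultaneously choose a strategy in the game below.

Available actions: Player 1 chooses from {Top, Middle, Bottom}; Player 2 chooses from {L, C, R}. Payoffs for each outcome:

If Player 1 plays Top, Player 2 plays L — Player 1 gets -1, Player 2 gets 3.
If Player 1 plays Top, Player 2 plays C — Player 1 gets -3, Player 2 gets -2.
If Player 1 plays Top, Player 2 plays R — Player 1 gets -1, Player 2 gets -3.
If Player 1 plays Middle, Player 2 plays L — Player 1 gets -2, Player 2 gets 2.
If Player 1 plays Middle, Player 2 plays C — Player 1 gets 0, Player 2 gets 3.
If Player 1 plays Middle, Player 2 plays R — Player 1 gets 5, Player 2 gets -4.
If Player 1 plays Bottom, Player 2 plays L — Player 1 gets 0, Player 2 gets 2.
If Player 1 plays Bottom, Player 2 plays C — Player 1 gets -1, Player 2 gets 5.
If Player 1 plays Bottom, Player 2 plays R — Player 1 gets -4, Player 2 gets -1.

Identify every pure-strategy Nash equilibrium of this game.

Mark each player's best response to every combination of opponents' strategies; a profile where every player is best-responding is a pure Nash equilibrium.
Player 1 against L: payoffs -1, -2, 0 → best response Bottom.
Player 1 against C: payoffs -3, 0, -1 → best response Middle.
Player 1 against R: payoffs -1, 5, -4 → best response Middle.
Player 2 against Top: payoffs 3, -2, -3 → best response L.
Player 2 against Middle: payoffs 2, 3, -4 → best response C.
Player 2 against Bottom: payoffs 2, 5, -1 → best response C.
Mutual best responses: (Middle, C).

(Middle, C)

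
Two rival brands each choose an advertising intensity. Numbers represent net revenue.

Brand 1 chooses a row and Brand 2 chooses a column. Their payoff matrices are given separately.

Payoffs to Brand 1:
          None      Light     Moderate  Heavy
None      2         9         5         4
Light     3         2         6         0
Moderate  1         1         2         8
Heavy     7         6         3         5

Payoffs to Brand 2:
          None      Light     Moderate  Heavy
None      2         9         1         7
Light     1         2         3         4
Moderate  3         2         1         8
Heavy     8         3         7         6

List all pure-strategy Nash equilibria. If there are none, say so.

Pure-strategy Nash equilibria: (None, Light); (Moderate, Heavy); (Heavy, None)

(None, None): Brand 1 can switch to Light (2 → 3). Not NE.
(None, Light): Brand 1 gets 9, best alternative 6; Brand 2 gets 9, best alternative 7. No profitable deviation — NE.
(None, Moderate): Brand 1 can switch to Light (5 → 6). Not NE.
(None, Heavy): Brand 1 can switch to Moderate (4 → 8). Not NE.
(Light, None): Brand 1 can switch to Heavy (3 → 7). Not NE.
(Light, Light): Brand 1 can switch to None (2 → 9). Not NE.
(Light, Moderate): Brand 2 can switch to Heavy (3 → 4). Not NE.
(Moderate, Heavy): Brand 1 gets 8, best alternative 5; Brand 2 gets 8, best alternative 3. No profitable deviation — NE.
(Heavy, None): Brand 1 gets 7, best alternative 3; Brand 2 gets 8, best alternative 7. No profitable deviation — NE.
(The remaining 7 profiles each have a profitable deviation by the same check.)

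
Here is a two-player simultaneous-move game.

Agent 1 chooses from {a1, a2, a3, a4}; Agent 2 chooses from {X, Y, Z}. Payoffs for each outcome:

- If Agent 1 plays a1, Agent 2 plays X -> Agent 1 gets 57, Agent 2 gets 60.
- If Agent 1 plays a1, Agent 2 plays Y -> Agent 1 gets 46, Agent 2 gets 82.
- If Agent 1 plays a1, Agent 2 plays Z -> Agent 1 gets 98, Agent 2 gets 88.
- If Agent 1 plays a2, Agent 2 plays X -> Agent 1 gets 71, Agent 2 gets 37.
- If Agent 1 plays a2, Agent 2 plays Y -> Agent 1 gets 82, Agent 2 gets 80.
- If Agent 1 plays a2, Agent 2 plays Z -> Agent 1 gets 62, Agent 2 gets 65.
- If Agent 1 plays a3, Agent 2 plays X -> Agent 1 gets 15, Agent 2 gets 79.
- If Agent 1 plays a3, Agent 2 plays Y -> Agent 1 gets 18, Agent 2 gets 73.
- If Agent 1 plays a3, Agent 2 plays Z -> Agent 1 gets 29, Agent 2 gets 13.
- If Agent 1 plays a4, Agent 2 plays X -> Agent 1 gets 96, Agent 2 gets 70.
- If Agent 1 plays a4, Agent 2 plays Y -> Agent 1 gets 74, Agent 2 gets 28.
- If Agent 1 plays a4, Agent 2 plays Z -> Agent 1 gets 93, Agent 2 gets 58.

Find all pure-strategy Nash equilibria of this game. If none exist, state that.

Pure-strategy Nash equilibria: (a1, Z), (a2, Y), (a4, X)

Agent 1 against X: payoffs 57, 71, 15, 96 → best response a4.
Agent 1 against Y: payoffs 46, 82, 18, 74 → best response a2.
Agent 1 against Z: payoffs 98, 62, 29, 93 → best response a1.
Agent 2 against a1: payoffs 60, 82, 88 → best response Z.
Agent 2 against a2: payoffs 37, 80, 65 → best response Y.
Agent 2 against a3: payoffs 79, 73, 13 → best response X.
Agent 2 against a4: payoffs 70, 28, 58 → best response X.
Mutual best responses: (a1, Z); (a2, Y); (a4, X).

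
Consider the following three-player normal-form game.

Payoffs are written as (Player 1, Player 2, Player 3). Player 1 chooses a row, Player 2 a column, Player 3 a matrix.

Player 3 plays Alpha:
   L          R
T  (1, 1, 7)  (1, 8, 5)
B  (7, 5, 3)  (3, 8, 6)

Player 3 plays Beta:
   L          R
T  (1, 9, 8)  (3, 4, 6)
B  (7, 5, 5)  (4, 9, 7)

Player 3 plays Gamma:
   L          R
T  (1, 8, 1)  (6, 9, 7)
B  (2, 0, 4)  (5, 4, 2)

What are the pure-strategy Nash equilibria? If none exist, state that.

Pure-strategy Nash equilibria: (T, R, Gamma) and (B, R, Beta)

Player 1 against (L, Alpha): payoffs 1, 7 → best response B.
Player 1 against (L, Beta): payoffs 1, 7 → best response B.
Player 1 against (L, Gamma): payoffs 1, 2 → best response B.
Player 1 against (R, Alpha): payoffs 1, 3 → best response B.
Player 1 against (R, Beta): payoffs 3, 4 → best response B.
Player 1 against (R, Gamma): payoffs 6, 5 → best response T.
Player 2 against (T, Alpha): payoffs 1, 8 → best response R.
Player 2 against (T, Beta): payoffs 9, 4 → best response L.
Player 2 against (T, Gamma): payoffs 8, 9 → best response R.
Player 2 against (B, Alpha): payoffs 5, 8 → best response R.
Player 2 against (B, Beta): payoffs 5, 9 → best response R.
Player 2 against (B, Gamma): payoffs 0, 4 → best response R.
Player 3 against (T, L): payoffs 7, 8, 1 → best response Beta.
Player 3 against (T, R): payoffs 5, 6, 7 → best response Gamma.
Player 3 against (B, L): payoffs 3, 5, 4 → best response Beta.
Player 3 against (B, R): payoffs 6, 7, 2 → best response Beta.
Mutual best responses: (T, R, Gamma); (B, R, Beta).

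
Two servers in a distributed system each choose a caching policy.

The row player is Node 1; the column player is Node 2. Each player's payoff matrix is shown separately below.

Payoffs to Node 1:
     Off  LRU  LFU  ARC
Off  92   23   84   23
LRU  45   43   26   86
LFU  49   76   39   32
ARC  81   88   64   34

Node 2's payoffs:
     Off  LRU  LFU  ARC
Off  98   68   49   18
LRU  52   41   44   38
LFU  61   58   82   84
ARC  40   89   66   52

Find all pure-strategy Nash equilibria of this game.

For each player, find the best response to each opponent profile; mutual best responses are the pure NE.
Node 1 against Off: payoffs 92, 45, 49, 81 → best response Off.
Node 1 against LRU: payoffs 23, 43, 76, 88 → best response ARC.
Node 1 against LFU: payoffs 84, 26, 39, 64 → best response Off.
Node 1 against ARC: payoffs 23, 86, 32, 34 → best response LRU.
Node 2 against Off: payoffs 98, 68, 49, 18 → best response Off.
Node 2 against LRU: payoffs 52, 41, 44, 38 → best response Off.
Node 2 against LFU: payoffs 61, 58, 82, 84 → best response ARC.
Node 2 against ARC: payoffs 40, 89, 66, 52 → best response LRU.
Mutual best responses: (Off, Off); (ARC, LRU).

The pure Nash equilibria are (Off, Off), (ARC, LRU).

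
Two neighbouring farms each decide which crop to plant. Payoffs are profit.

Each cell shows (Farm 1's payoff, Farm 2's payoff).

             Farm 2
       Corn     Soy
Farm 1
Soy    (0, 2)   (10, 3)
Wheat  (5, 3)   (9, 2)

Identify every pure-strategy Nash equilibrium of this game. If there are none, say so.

(Soy, Soy), (Wheat, Corn)

For each player, find the best response to each opponent profile; mutual best responses are the pure NE.
Farm 1 against Corn: payoffs 0, 5 → best response Wheat.
Farm 1 against Soy: payoffs 10, 9 → best response Soy.
Farm 2 against Soy: payoffs 2, 3 → best response Soy.
Farm 2 against Wheat: payoffs 3, 2 → best response Corn.
Mutual best responses: (Soy, Soy); (Wheat, Corn).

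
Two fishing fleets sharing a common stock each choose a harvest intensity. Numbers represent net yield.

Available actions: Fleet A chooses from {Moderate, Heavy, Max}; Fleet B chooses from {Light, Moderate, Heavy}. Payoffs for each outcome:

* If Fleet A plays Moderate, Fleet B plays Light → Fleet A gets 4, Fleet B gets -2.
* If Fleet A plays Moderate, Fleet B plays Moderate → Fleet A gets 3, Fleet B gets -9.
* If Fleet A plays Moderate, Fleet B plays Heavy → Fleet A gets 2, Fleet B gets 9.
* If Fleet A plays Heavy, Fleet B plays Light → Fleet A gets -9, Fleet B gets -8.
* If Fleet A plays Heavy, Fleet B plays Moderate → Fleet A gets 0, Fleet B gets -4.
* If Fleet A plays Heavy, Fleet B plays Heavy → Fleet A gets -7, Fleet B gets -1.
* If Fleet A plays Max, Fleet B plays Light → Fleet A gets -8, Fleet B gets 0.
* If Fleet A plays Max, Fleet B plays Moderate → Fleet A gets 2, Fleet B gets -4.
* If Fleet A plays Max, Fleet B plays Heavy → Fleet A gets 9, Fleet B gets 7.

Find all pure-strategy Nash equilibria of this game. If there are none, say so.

For each strategy profile, look for a profitable unilateral deviation.
(Moderate, Light): Fleet B can switch to Heavy (-2 → 9). Not NE.
(Moderate, Moderate): Fleet B can switch to Light (-9 → -2). Not NE.
(Moderate, Heavy): Fleet A can switch to Max (2 → 9). Not NE.
(Heavy, Light): Fleet A can switch to Moderate (-9 → 4). Not NE.
(Heavy, Moderate): Fleet A can switch to Moderate (0 → 3). Not NE.
(Heavy, Heavy): Fleet A can switch to Moderate (-7 → 2). Not NE.
(Max, Heavy): Fleet A gets 9, best alternative 2; Fleet B gets 7, best alternative 0. No profitable deviation — NE.
(The remaining 2 profiles each have a profitable deviation by the same check.)

(Max, Heavy)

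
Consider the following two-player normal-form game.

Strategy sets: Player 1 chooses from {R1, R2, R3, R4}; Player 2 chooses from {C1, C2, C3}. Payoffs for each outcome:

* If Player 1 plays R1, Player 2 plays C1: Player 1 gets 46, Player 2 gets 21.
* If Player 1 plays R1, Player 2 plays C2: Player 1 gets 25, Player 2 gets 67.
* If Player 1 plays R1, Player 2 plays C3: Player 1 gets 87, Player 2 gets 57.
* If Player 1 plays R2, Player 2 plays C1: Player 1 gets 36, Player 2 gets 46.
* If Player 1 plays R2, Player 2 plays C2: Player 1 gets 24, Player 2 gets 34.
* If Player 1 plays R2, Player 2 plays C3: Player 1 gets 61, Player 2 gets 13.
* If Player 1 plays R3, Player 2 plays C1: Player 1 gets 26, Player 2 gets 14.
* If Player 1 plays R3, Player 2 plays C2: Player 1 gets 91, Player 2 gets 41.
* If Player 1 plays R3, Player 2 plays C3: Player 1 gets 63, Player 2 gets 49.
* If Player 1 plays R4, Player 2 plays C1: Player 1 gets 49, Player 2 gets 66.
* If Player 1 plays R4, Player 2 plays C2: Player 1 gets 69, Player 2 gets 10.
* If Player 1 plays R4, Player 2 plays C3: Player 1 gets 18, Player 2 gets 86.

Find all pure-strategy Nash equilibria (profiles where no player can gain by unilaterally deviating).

Player 1 against C1: payoffs 46, 36, 26, 49 → best response R4.
Player 1 against C2: payoffs 25, 24, 91, 69 → best response R3.
Player 1 against C3: payoffs 87, 61, 63, 18 → best response R1.
Player 2 against R1: payoffs 21, 67, 57 → best response C2.
Player 2 against R2: payoffs 46, 34, 13 → best response C1.
Player 2 against R3: payoffs 14, 41, 49 → best response C3.
Player 2 against R4: payoffs 66, 10, 86 → best response C3.
No profile is a mutual best response for all players.

There is no pure-strategy Nash equilibrium.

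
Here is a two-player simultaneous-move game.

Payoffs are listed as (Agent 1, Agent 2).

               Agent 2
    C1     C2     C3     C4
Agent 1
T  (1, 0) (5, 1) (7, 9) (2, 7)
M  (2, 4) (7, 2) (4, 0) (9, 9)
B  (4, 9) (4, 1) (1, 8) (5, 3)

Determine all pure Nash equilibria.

Pure-strategy Nash equilibria: (T, C3) and (M, C4) and (B, C1)

Agent 1 against C1: payoffs 1, 2, 4 → best response B.
Agent 1 against C2: payoffs 5, 7, 4 → best response M.
Agent 1 against C3: payoffs 7, 4, 1 → best response T.
Agent 1 against C4: payoffs 2, 9, 5 → best response M.
Agent 2 against T: payoffs 0, 1, 9, 7 → best response C3.
Agent 2 against M: payoffs 4, 2, 0, 9 → best response C4.
Agent 2 against B: payoffs 9, 1, 8, 3 → best response C1.
Mutual best responses: (T, C3); (M, C4); (B, C1).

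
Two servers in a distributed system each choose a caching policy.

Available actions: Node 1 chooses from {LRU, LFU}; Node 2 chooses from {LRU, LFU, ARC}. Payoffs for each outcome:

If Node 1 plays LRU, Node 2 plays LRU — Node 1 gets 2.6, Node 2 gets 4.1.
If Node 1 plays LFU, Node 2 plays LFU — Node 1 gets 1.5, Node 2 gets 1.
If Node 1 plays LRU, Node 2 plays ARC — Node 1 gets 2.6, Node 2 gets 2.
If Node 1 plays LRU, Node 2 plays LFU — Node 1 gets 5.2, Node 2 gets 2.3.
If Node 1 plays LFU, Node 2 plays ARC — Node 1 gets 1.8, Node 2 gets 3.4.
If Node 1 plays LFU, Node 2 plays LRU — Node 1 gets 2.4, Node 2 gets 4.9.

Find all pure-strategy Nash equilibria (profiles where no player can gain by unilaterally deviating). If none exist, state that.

(LRU, LRU): Node 1 gets 2.6, best alternative 2.4; Node 2 gets 4.1, best alternative 2.3. No profitable deviation — NE.
(LRU, LFU): Node 2 can switch to LRU (2.3 → 4.1). Not NE.
(LRU, ARC): Node 2 can switch to LRU (2 → 4.1). Not NE.
(LFU, LRU): Node 1 can switch to LRU (2.4 → 2.6). Not NE.
(LFU, LFU): Node 1 can switch to LRU (1.5 → 5.2). Not NE.
(LFU, ARC): Node 1 can switch to LRU (1.8 → 2.6). Not NE.

(LRU, LRU)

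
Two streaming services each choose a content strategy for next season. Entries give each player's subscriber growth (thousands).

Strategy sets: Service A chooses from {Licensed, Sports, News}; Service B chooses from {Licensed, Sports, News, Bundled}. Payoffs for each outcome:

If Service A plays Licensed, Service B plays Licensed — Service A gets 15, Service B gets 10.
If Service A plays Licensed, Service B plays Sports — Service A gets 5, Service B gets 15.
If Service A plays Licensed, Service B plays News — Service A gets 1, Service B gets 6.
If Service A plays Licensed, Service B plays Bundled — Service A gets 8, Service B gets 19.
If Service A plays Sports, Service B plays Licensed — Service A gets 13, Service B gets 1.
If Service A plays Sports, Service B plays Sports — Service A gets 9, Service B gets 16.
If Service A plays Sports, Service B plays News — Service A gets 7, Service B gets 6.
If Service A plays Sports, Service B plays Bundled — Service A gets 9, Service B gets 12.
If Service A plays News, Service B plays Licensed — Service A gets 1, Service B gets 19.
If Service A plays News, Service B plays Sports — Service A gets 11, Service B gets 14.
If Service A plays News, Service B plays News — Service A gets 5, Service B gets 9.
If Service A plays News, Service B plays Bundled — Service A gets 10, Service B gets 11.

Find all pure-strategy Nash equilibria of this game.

Service A against Licensed: payoffs 15, 13, 1 → best response Licensed.
Service A against Sports: payoffs 5, 9, 11 → best response News.
Service A against News: payoffs 1, 7, 5 → best response Sports.
Service A against Bundled: payoffs 8, 9, 10 → best response News.
Service B against Licensed: payoffs 10, 15, 6, 19 → best response Bundled.
Service B against Sports: payoffs 1, 16, 6, 12 → best response Sports.
Service B against News: payoffs 19, 14, 9, 11 → best response Licensed.
No profile is a mutual best response for all players.

There is no pure-strategy Nash equilibrium.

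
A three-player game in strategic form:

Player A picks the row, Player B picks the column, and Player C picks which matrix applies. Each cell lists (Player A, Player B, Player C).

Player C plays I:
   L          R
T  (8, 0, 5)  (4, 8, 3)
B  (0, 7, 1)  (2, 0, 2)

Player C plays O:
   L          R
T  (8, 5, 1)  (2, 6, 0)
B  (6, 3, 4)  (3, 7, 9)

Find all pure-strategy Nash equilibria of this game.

Check each profile: it is a Nash equilibrium iff no player can strictly gain by switching unilaterally.
(T, L, I): Player B can switch to R (0 → 8). Not NE.
(T, L, O): Player B can switch to R (5 → 6). Not NE.
(T, R, I): Player A gets 4, best alternative 2; Player B gets 8, best alternative 0; Player C gets 3, best alternative 0. No profitable deviation — NE.
(T, R, O): Player A can switch to B (2 → 3). Not NE.
(B, L, I): Player A can switch to T (0 → 8). Not NE.
(B, L, O): Player A can switch to T (6 → 8). Not NE.
(B, R, I): Player A can switch to T (2 → 4). Not NE.
(B, R, O): Player A gets 3, best alternative 2; Player B gets 7, best alternative 3; Player C gets 9, best alternative 2. No profitable deviation — NE.

Pure-strategy Nash equilibria: (T, R, I); (B, R, O)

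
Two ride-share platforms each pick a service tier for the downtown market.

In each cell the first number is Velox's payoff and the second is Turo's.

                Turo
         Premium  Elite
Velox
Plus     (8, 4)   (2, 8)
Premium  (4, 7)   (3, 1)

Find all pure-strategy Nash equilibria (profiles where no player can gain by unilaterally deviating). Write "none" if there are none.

(Plus, Premium): Turo can switch to Elite (4 → 8). Not NE.
(Plus, Elite): Velox can switch to Premium (2 → 3). Not NE.
(Premium, Premium): Velox can switch to Plus (4 → 8). Not NE.
(Premium, Elite): Turo can switch to Premium (1 → 7). Not NE.

none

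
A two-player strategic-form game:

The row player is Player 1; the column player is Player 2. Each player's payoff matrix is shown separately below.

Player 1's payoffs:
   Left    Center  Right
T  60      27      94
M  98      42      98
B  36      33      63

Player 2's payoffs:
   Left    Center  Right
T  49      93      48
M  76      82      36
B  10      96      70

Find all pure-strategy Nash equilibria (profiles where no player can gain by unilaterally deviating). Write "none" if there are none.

(T, Left): Player 1 can switch to M (60 → 98). Not NE.
(T, Center): Player 1 can switch to M (27 → 42). Not NE.
(T, Right): Player 1 can switch to M (94 → 98). Not NE.
(M, Left): Player 2 can switch to Center (76 → 82). Not NE.
(M, Center): Player 1 gets 42, best alternative 33; Player 2 gets 82, best alternative 76. No profitable deviation — NE.
(M, Right): Player 2 can switch to Left (36 → 76). Not NE.
(B, Left): Player 1 can switch to T (36 → 60). Not NE.
(B, Center): Player 1 can switch to M (33 → 42). Not NE.
(B, Right): Player 1 can switch to T (63 → 94). Not NE.

(M, Center)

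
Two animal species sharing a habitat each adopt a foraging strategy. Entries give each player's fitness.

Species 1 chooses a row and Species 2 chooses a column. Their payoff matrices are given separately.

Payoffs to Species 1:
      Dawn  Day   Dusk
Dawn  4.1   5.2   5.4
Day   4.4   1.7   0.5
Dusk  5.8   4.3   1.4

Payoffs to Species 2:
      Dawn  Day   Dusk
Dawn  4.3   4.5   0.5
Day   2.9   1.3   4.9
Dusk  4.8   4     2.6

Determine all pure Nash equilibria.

Species 1 against Dawn: payoffs 4.1, 4.4, 5.8 → best response Dusk.
Species 1 against Day: payoffs 5.2, 1.7, 4.3 → best response Dawn.
Species 1 against Dusk: payoffs 5.4, 0.5, 1.4 → best response Dawn.
Species 2 against Dawn: payoffs 4.3, 4.5, 0.5 → best response Day.
Species 2 against Day: payoffs 2.9, 1.3, 4.9 → best response Dusk.
Species 2 against Dusk: payoffs 4.8, 4, 2.6 → best response Dawn.
Mutual best responses: (Dawn, Day); (Dusk, Dawn).

Pure-strategy Nash equilibria: (Dawn, Day); (Dusk, Dawn)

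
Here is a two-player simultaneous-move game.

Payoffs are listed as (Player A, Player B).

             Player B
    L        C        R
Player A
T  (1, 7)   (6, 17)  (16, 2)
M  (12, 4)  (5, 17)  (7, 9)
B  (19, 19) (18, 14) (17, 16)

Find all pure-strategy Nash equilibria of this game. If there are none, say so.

Pure NE: (B, L)

For each strategy profile, look for a profitable unilateral deviation.
(T, L): Player A can switch to M (1 → 12). Not NE.
(T, C): Player A can switch to B (6 → 18). Not NE.
(T, R): Player A can switch to B (16 → 17). Not NE.
(M, L): Player A can switch to B (12 → 19). Not NE.
(M, C): Player A can switch to T (5 → 6). Not NE.
(M, R): Player A can switch to T (7 → 16). Not NE.
(B, L): Player A gets 19, best alternative 12; Player B gets 19, best alternative 16. No profitable deviation — NE.
(The remaining 2 profiles each have a profitable deviation by the same check.)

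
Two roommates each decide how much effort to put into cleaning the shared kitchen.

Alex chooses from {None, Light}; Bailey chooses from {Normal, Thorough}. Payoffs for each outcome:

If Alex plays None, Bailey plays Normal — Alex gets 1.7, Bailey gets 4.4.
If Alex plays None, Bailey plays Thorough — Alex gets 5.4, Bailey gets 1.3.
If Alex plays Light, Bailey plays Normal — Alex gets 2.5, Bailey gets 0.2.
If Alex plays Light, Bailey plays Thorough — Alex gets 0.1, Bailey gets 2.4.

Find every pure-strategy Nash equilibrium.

There is no pure-strategy Nash equilibrium.

(None, Normal): Alex can switch to Light (1.7 → 2.5). Not NE.
(None, Thorough): Bailey can switch to Normal (1.3 → 4.4). Not NE.
(Light, Normal): Bailey can switch to Thorough (0.2 → 2.4). Not NE.
(Light, Thorough): Alex can switch to None (0.1 → 5.4). Not NE.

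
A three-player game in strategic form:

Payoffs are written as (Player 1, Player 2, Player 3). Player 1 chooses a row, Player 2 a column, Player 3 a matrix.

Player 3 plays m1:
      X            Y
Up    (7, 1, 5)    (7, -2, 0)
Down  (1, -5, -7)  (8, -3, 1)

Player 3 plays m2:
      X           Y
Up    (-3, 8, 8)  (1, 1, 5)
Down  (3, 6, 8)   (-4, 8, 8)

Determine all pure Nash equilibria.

No pure-strategy Nash equilibrium.

(Up, X, m1): Player 3 can switch to m2 (5 → 8). Not NE.
(Up, X, m2): Player 1 can switch to Down (-3 → 3). Not NE.
(Up, Y, m1): Player 1 can switch to Down (7 → 8). Not NE.
(Up, Y, m2): Player 2 can switch to X (1 → 8). Not NE.
(Down, X, m1): Player 1 can switch to Up (1 → 7). Not NE.
(Down, X, m2): Player 2 can switch to Y (6 → 8). Not NE.
(Down, Y, m1): Player 3 can switch to m2 (1 → 8). Not NE.
(Down, Y, m2): Player 1 can switch to Up (-4 → 1). Not NE.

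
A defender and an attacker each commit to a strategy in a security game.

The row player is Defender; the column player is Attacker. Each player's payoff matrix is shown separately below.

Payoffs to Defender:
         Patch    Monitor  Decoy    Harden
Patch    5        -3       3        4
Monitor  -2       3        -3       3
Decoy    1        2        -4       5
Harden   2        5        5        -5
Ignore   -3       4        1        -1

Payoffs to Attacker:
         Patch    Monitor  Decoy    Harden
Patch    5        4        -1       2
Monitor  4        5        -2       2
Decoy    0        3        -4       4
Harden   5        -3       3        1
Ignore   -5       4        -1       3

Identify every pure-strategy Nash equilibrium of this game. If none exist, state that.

Pure-strategy Nash equilibria: (Patch, Patch) and (Decoy, Harden)

Defender against Patch: payoffs 5, -2, 1, 2, -3 → best response Patch.
Defender against Monitor: payoffs -3, 3, 2, 5, 4 → best response Harden.
Defender against Decoy: payoffs 3, -3, -4, 5, 1 → best response Harden.
Defender against Harden: payoffs 4, 3, 5, -5, -1 → best response Decoy.
Attacker against Patch: payoffs 5, 4, -1, 2 → best response Patch.
Attacker against Monitor: payoffs 4, 5, -2, 2 → best response Monitor.
Attacker against Decoy: payoffs 0, 3, -4, 4 → best response Harden.
Attacker against Harden: payoffs 5, -3, 3, 1 → best response Patch.
Attacker against Ignore: payoffs -5, 4, -1, 3 → best response Monitor.
Mutual best responses: (Patch, Patch); (Decoy, Harden).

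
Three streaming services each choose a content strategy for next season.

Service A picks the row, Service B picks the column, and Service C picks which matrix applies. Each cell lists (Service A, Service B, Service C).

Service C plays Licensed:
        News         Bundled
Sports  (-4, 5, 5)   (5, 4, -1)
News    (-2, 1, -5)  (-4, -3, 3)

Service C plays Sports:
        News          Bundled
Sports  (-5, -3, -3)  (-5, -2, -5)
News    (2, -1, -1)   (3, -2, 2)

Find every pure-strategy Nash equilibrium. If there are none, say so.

(Sports, News, Licensed): Service A can switch to News (-4 → -2). Not NE.
(Sports, News, Sports): Service A can switch to News (-5 → 2). Not NE.
(Sports, Bundled, Licensed): Service B can switch to News (4 → 5). Not NE.
(Sports, Bundled, Sports): Service A can switch to News (-5 → 3). Not NE.
(News, News, Licensed): Service C can switch to Sports (-5 → -1). Not NE.
(News, News, Sports): Service A gets 2, best alternative -5; Service B gets -1, best alternative -2; Service C gets -1, best alternative -5. No profitable deviation — NE.
(News, Bundled, Licensed): Service A can switch to Sports (-4 → 5). Not NE.
(News, Bundled, Sports): Service B can switch to News (-2 → -1). Not NE.

(News, News, Sports)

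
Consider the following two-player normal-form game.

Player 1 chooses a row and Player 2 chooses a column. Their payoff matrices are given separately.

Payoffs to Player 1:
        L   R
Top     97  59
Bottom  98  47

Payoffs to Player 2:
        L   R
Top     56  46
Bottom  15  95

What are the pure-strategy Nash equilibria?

Player 1 against L: payoffs 97, 98 → best response Bottom.
Player 1 against R: payoffs 59, 47 → best response Top.
Player 2 against Top: payoffs 56, 46 → best response L.
Player 2 against Bottom: payoffs 15, 95 → best response R.
No profile is a mutual best response for all players.

There is no pure-strategy Nash equilibrium.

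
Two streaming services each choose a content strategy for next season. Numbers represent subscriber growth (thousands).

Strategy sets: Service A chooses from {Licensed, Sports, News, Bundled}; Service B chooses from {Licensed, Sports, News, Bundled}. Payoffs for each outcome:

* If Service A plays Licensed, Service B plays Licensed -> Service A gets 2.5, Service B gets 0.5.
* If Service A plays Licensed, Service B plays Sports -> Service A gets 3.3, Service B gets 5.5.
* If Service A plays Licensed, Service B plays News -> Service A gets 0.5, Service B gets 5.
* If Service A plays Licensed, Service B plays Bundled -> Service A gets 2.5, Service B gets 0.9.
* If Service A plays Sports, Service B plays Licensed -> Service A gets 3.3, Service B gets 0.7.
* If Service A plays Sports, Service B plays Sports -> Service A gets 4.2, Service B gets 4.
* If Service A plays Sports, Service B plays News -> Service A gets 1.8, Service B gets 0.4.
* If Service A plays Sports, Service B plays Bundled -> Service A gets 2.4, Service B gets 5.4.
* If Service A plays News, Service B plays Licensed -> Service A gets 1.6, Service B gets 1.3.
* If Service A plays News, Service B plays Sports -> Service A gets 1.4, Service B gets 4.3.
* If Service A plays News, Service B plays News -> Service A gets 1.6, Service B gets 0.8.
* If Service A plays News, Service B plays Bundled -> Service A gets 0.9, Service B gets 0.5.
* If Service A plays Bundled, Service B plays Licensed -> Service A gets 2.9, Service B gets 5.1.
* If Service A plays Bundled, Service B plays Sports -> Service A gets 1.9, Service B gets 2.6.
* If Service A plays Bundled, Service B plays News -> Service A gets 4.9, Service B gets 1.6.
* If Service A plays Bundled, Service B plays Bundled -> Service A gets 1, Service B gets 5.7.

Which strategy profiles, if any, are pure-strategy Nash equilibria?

Service A against Licensed: payoffs 2.5, 3.3, 1.6, 2.9 → best response Sports.
Service A against Sports: payoffs 3.3, 4.2, 1.4, 1.9 → best response Sports.
Service A against News: payoffs 0.5, 1.8, 1.6, 4.9 → best response Bundled.
Service A against Bundled: payoffs 2.5, 2.4, 0.9, 1 → best response Licensed.
Service B against Licensed: payoffs 0.5, 5.5, 5, 0.9 → best response Sports.
Service B against Sports: payoffs 0.7, 4, 0.4, 5.4 → best response Bundled.
Service B against News: payoffs 1.3, 4.3, 0.8, 0.5 → best response Sports.
Service B against Bundled: payoffs 5.1, 2.6, 1.6, 5.7 → best response Bundled.
No profile is a mutual best response for all players.

There is no pure-strategy Nash equilibrium.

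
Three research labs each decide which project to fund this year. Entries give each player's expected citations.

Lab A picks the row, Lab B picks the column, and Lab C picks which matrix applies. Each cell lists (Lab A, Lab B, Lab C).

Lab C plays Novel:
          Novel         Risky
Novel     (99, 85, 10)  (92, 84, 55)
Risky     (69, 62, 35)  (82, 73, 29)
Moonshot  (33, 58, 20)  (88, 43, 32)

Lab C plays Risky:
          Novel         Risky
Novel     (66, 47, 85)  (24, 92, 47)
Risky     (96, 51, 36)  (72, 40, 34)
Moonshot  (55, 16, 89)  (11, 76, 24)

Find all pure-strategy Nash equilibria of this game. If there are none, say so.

(Novel, Novel, Novel): Lab C can switch to Risky (10 → 85). Not NE.
(Novel, Novel, Risky): Lab A can switch to Risky (66 → 96). Not NE.
(Novel, Risky, Novel): Lab B can switch to Novel (84 → 85). Not NE.
(Novel, Risky, Risky): Lab A can switch to Risky (24 → 72). Not NE.
(Risky, Novel, Novel): Lab A can switch to Novel (69 → 99). Not NE.
(Risky, Novel, Risky): Lab A gets 96, best alternative 66; Lab B gets 51, best alternative 40; Lab C gets 36, best alternative 35. No profitable deviation — NE.
(Risky, Risky, Novel): Lab A can switch to Novel (82 → 92). Not NE.
(The remaining 5 profiles each have a profitable deviation by the same check.)

Pure NE: (Risky, Novel, Risky)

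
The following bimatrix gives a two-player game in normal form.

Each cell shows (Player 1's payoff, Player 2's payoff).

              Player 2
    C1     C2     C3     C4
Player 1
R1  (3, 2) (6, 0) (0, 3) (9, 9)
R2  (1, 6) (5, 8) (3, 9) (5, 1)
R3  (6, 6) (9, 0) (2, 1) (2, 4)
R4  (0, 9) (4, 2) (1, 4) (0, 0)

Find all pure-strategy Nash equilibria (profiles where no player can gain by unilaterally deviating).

For each player, find the best response to each opponent profile; mutual best responses are the pure NE.
Player 1 against C1: payoffs 3, 1, 6, 0 → best response R3.
Player 1 against C2: payoffs 6, 5, 9, 4 → best response R3.
Player 1 against C3: payoffs 0, 3, 2, 1 → best response R2.
Player 1 against C4: payoffs 9, 5, 2, 0 → best response R1.
Player 2 against R1: payoffs 2, 0, 3, 9 → best response C4.
Player 2 against R2: payoffs 6, 8, 9, 1 → best response C3.
Player 2 against R3: payoffs 6, 0, 1, 4 → best response C1.
Player 2 against R4: payoffs 9, 2, 4, 0 → best response C1.
Mutual best responses: (R1, C4); (R2, C3); (R3, C1).

Pure-strategy Nash equilibria: (R1, C4) and (R2, C3) and (R3, C1)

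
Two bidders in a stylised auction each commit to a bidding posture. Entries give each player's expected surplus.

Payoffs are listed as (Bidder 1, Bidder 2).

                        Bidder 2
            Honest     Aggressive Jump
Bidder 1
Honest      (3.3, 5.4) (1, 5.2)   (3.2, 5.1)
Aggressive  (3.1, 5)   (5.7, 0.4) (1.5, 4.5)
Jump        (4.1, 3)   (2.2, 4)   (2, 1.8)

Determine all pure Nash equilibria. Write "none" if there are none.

No pure-strategy Nash equilibrium.

For each strategy profile, look for a profitable unilateral deviation.
(Honest, Honest): Bidder 1 can switch to Jump (3.3 → 4.1). Not NE.
(Honest, Aggressive): Bidder 1 can switch to Aggressive (1 → 5.7). Not NE.
(Honest, Jump): Bidder 2 can switch to Honest (5.1 → 5.4). Not NE.
(Aggressive, Honest): Bidder 1 can switch to Honest (3.1 → 3.3). Not NE.
(Aggressive, Aggressive): Bidder 2 can switch to Honest (0.4 → 5). Not NE.
(Aggressive, Jump): Bidder 1 can switch to Honest (1.5 → 3.2). Not NE.
(Jump, Honest): Bidder 2 can switch to Aggressive (3 → 4). Not NE.
(Jump, Aggressive): Bidder 1 can switch to Aggressive (2.2 → 5.7). Not NE.
(The remaining 1 profile has a profitable deviation by the same check.)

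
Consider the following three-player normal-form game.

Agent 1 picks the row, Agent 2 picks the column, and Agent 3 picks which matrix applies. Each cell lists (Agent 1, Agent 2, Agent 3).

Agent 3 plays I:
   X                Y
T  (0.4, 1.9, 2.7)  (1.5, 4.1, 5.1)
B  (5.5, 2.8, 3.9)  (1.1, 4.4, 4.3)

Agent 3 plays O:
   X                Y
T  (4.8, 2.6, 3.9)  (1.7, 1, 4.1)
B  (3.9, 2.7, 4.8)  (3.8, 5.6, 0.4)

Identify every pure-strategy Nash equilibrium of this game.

For each player, find the best response to each opponent profile; mutual best responses are the pure NE.
Agent 1 against (X, I): payoffs 0.4, 5.5 → best response B.
Agent 1 against (X, O): payoffs 4.8, 3.9 → best response T.
Agent 1 against (Y, I): payoffs 1.5, 1.1 → best response T.
Agent 1 against (Y, O): payoffs 1.7, 3.8 → best response B.
Agent 2 against (T, I): payoffs 1.9, 4.1 → best response Y.
Agent 2 against (T, O): payoffs 2.6, 1 → best response X.
Agent 2 against (B, I): payoffs 2.8, 4.4 → best response Y.
Agent 2 against (B, O): payoffs 2.7, 5.6 → best response Y.
Agent 3 against (T, X): payoffs 2.7, 3.9 → best response O.
Agent 3 against (T, Y): payoffs 5.1, 4.1 → best response I.
Agent 3 against (B, X): payoffs 3.9, 4.8 → best response O.
Agent 3 against (B, Y): payoffs 4.3, 0.4 → best response I.
Mutual best responses: (T, X, O); (T, Y, I).

(T, X, O); (T, Y, I)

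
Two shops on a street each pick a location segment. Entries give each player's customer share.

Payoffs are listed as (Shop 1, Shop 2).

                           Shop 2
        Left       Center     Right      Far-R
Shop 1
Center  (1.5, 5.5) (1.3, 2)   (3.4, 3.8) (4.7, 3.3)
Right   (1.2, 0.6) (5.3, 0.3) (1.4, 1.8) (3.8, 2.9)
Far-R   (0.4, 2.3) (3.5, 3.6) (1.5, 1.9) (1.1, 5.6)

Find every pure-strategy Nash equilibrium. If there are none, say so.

Pure NE: (Center, Left)

Check each profile: it is a Nash equilibrium iff no player can strictly gain by switching unilaterally.
(Center, Left): Shop 1 gets 1.5, best alternative 1.2; Shop 2 gets 5.5, best alternative 3.8. No profitable deviation — NE.
(Center, Center): Shop 1 can switch to Right (1.3 → 5.3). Not NE.
(Center, Right): Shop 2 can switch to Left (3.8 → 5.5). Not NE.
(Center, Far-R): Shop 2 can switch to Left (3.3 → 5.5). Not NE.
(Right, Left): Shop 1 can switch to Center (1.2 → 1.5). Not NE.
(Right, Center): Shop 2 can switch to Left (0.3 → 0.6). Not NE.
(Right, Right): Shop 1 can switch to Center (1.4 → 3.4). Not NE.
(Right, Far-R): Shop 1 can switch to Center (3.8 → 4.7). Not NE.
(Far-R, Left): Shop 1 can switch to Center (0.4 → 1.5). Not NE.
(Far-R, Center): Shop 1 can switch to Right (3.5 → 5.3). Not NE.
(Far-R, Right): Shop 1 can switch to Center (1.5 → 3.4). Not NE.
(The remaining 1 profile has a profitable deviation by the same check.)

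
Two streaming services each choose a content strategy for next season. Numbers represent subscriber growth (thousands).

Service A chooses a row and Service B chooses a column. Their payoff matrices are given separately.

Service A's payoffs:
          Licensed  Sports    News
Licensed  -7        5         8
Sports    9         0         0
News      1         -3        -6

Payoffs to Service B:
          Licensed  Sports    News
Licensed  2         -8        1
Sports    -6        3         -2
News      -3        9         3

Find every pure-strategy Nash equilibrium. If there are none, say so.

none

(Licensed, Licensed): Service A can switch to Sports (-7 → 9). Not NE.
(Licensed, Sports): Service B can switch to Licensed (-8 → 2). Not NE.
(Licensed, News): Service B can switch to Licensed (1 → 2). Not NE.
(Sports, Licensed): Service B can switch to Sports (-6 → 3). Not NE.
(Sports, Sports): Service A can switch to Licensed (0 → 5). Not NE.
(Sports, News): Service A can switch to Licensed (0 → 8). Not NE.
(News, Licensed): Service A can switch to Sports (1 → 9). Not NE.
(News, Sports): Service A can switch to Licensed (-3 → 5). Not NE.
(The remaining 1 profile has a profitable deviation by the same check.)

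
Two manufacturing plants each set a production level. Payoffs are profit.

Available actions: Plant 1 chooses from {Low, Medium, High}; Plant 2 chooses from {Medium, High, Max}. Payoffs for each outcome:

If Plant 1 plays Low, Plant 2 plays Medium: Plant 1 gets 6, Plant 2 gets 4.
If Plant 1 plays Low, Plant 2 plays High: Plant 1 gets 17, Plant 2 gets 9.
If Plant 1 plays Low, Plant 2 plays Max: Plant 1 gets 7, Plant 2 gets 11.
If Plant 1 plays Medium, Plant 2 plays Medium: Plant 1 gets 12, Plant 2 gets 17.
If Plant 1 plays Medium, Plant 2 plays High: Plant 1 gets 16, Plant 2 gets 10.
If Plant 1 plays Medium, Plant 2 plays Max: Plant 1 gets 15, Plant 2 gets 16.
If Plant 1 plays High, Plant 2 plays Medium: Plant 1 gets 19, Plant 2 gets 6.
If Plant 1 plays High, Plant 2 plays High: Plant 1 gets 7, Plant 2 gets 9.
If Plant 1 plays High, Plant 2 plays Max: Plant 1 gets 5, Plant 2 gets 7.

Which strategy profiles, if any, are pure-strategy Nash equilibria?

There is no pure-strategy Nash equilibrium.

Plant 1 against Medium: payoffs 6, 12, 19 → best response High.
Plant 1 against High: payoffs 17, 16, 7 → best response Low.
Plant 1 against Max: payoffs 7, 15, 5 → best response Medium.
Plant 2 against Low: payoffs 4, 9, 11 → best response Max.
Plant 2 against Medium: payoffs 17, 10, 16 → best response Medium.
Plant 2 against High: payoffs 6, 9, 7 → best response High.
No profile is a mutual best response for all players.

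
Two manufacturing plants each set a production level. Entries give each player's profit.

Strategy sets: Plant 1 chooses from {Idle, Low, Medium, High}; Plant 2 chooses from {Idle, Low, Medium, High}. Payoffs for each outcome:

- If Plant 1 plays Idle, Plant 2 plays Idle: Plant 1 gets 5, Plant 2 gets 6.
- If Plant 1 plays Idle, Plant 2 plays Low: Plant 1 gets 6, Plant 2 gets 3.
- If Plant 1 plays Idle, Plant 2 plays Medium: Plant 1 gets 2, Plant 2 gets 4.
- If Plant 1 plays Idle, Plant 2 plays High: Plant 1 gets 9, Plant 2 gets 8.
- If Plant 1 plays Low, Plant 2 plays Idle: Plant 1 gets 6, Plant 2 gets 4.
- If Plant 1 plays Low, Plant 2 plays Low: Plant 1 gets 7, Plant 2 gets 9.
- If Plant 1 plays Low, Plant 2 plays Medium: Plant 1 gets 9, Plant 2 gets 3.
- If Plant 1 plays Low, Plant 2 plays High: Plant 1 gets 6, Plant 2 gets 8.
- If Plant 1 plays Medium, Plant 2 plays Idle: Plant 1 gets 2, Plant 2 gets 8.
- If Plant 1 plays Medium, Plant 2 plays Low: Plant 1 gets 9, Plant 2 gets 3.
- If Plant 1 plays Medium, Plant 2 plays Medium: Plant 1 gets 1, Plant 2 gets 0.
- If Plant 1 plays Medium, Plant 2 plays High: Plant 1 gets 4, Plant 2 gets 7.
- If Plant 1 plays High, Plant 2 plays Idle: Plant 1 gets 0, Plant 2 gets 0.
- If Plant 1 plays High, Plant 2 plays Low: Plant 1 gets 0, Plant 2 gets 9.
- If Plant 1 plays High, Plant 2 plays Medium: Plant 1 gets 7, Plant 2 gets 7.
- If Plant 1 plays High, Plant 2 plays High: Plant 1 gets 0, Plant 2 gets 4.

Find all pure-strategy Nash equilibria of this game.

(Idle, Idle): Plant 1 can switch to Low (5 → 6). Not NE.
(Idle, Low): Plant 1 can switch to Low (6 → 7). Not NE.
(Idle, Medium): Plant 1 can switch to Low (2 → 9). Not NE.
(Idle, High): Plant 1 gets 9, best alternative 6; Plant 2 gets 8, best alternative 6. No profitable deviation — NE.
(Low, Idle): Plant 2 can switch to Low (4 → 9). Not NE.
(Low, Low): Plant 1 can switch to Medium (7 → 9). Not NE.
(Low, Medium): Plant 2 can switch to Idle (3 → 4). Not NE.
(The remaining 9 profiles each have a profitable deviation by the same check.)

(Idle, High)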